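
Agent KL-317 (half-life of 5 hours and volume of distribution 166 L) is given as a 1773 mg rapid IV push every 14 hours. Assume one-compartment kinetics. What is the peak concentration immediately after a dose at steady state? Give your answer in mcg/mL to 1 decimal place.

τ/t½ = 14/5 ≈ 2.8, so fraction remaining f = (1/2)^(14/5) ≈ 0.1436.
At steady state, accumulation factor R = 1/(1 − e^(−kτ)) ≈ 1.1677.
Each bolus raises the concentration by D/Vd = 1773/166 ≈ 10.681 mcg/mL.
Cmax,ss = C₀/(1 − f) ≈ 10.681/0.8564 ≈ 12.472 mcg/mL.

12.5 mcg/mL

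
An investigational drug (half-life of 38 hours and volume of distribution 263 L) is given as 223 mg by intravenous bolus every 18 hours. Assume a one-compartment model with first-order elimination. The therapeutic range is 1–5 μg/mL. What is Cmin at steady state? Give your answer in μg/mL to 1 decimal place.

k = ln2/t½ = ln2/38 ≈ 0.018241 h⁻¹; fraction remaining f = e^(−kτ) = e^(−0.018241×18) ≈ 0.7201.
At steady state, accumulation factor R = 1/(1 − e^(−kτ)) ≈ 3.5727.
Single-dose peak C₀ = D/Vd = 223/263 ≈ 0.848 μg/mL.
Cmax,ss = C₀/(1 − f) ≈ 0.848/0.2799 ≈ 3.030 μg/mL.
Steady-state trough Cmin,ss = Cmax,ss·f ≈ 3.030 × 0.7201 ≈ 2.182 μg/mL.
Trough 2.2 μg/mL vs MEC 1 μg/mL: adequate.

2.2 μg/mL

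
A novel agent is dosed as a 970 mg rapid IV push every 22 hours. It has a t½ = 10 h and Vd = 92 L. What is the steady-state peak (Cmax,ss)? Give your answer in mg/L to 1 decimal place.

τ/t½ = 22/10 ≈ 2.2, so fraction remaining f = (1/2)^(22/10) ≈ 0.2176.
At steady state, accumulation factor R = 1/(1 − e^(−kτ)) ≈ 1.2781.
Single-dose peak C₀ = D/Vd = 970/92 ≈ 10.543 mg/L.
Steady-state peak Cmax,ss = C₀·R ≈ 10.543 × 1.2781 ≈ 13.475 mg/L.

13.5 mg/L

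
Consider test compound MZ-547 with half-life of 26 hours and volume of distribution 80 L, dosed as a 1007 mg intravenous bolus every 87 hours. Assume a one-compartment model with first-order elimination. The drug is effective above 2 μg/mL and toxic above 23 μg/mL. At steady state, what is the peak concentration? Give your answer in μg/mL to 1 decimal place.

14.0 μg/mL

Over one 87-h interval, 87/26 ≈ 3.3462 half-lives elapse, leaving f ≈ 0.0983 of each dose.
At steady state, accumulation factor R = 1/(1 − e^(−kτ)) ≈ 1.1090.
Each bolus raises the concentration by D/Vd = 1007/80 ≈ 12.588 μg/mL.
Cmax,ss = C₀/(1 − f) ≈ 12.588/0.9017 ≈ 13.960 μg/mL.
Peak 14.0 μg/mL vs MTC 23 μg/mL: below toxic threshold.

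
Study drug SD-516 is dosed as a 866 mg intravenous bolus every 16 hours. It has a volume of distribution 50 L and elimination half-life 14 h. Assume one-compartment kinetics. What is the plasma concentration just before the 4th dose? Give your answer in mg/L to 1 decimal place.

f = (1/2)^(τ/t½) = (1/2)^(16/14) ≈ 0.4529.
C₀ = D/Vd = 866/50 ≈ 17.320 mg/L.
Before the 4th dose, 3 doses have been given. Superposition: Cmin = C₀·(f + f² + … + f^3).
≈ 17.320 × (0.4529 + 0.2051 + 0.0929) ≈ 17.320 × 0.7509 ≈ 13.006 mg/L.

13.0 mg/L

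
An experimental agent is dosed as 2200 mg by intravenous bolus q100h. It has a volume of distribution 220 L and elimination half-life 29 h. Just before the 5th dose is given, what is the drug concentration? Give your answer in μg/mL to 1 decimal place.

f = (1/2)^(τ/t½) = (1/2)^(100/29) ≈ 0.0916.
C₀ = D/Vd = 2200/220 ≈ 10.000 μg/mL.
Before the 5th dose, 4 doses have been given. Superposition: Cmin = C₀·(f + f² + … + f^4).
≈ 10.000 × (0.0916 + 0.0084 + 0.0008 + 0.0001) ≈ 10.000 × 0.1009 ≈ 1.009 μg/mL.

1.0 μg/mL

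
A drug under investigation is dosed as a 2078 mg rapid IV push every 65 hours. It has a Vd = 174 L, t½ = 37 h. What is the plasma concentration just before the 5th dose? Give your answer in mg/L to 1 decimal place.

f = (1/2)^(τ/t½) = (1/2)^(65/37) ≈ 0.2959.
C₀ = D/Vd = 2078/174 ≈ 11.943 mg/L.
Before the 5th dose, 4 doses have been given. Superposition: Cmin = C₀·(f + f² + … + f^4).
≈ 11.943 × (0.2959 + 0.0876 + 0.0259 + 0.0077) ≈ 11.943 × 0.4171 ≈ 4.981 mg/L.

5.0 mg/L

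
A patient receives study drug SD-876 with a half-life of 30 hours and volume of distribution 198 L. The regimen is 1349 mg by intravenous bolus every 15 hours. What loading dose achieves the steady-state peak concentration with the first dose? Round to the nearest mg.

f = (1/2)^(15/30) ≈ 0.707107; accumulation ratio R = 1/(1−f) ≈ 3.41422.
Loading dose to hit Cmax,ss on first dose: D_load = D_maint·R ≈ 1349 × 3.41422 ≈ 4605.78 mg.

4606 mg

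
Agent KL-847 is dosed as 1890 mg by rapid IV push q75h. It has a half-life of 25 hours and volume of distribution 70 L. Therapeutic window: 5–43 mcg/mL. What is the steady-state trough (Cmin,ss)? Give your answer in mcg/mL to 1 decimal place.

3.9 mcg/mL

τ = 75 h = 3 half-lives, so f = (1/2)^3 = 0.125.
Accumulation ratio R = 1/(1 − f) = 1/0.875 = 8/7.
Single-dose peak C₀ = D/Vd = 1890/70 = 27 mcg/mL.
Steady-state peak Cmax,ss = C₀·R = 27 × 8/7 ≈ 30.857 mcg/mL.
Steady-state trough Cmin,ss = Cmax,ss·f ≈ 30.857 × 0.125 ≈ 3.857 mcg/mL.
Trough 3.9 mcg/mL vs MEC 5 mcg/mL: subtherapeutic.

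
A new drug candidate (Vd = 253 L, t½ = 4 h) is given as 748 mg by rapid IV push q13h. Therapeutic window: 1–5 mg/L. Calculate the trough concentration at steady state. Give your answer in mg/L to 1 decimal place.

0.3 mg/L

k = ln2/t½ = ln2/4 ≈ 0.173287 h⁻¹; fraction remaining f = e^(−kτ) = e^(−0.173287×13) ≈ 0.1051.
Accumulation ratio R = 1/(1 − f) ≈ 1/0.8949 ≈ 1.1174.
Each bolus raises the concentration by D/Vd = 748/253 ≈ 2.957 mg/L.
Steady-state peak Cmax,ss = C₀·R ≈ 2.957 × 1.1174 ≈ 3.304 mg/L.
One interval later, Cmin,ss = Cmax,ss·e^(−kτ) ≈ 3.304 × 0.1051 ≈ 0.347 mg/L.
Trough 0.3 mg/L vs MEC 1 mg/L: subtherapeutic.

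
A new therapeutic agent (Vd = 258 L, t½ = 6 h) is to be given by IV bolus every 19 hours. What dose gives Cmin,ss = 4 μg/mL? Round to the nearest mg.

τ/t½ = 19/6 ≈ 3.1667, so f = (1/2)^(19/6) ≈ 0.111362.
Cmin,ss = (D/Vd)·f/(1−f), so D = Cmin,ss·Vd·(1−f)/f.
D = 4 × 258 × (1−f)/f ≈ 4 × 258 × 7.97972 ≈ 8235.07 mg.

8235 mg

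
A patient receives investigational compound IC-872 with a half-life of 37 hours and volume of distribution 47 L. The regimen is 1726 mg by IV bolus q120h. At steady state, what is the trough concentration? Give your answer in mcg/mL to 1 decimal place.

4.3 mcg/mL

k = ln2/t½ = ln2/37 ≈ 0.018734 h⁻¹; fraction remaining f = e^(−kτ) = e^(−0.018734×120) ≈ 0.1056.
Single-dose peak C₀ = D/Vd = 1726/47 ≈ 36.723 mcg/mL.
Steady-state trough Cmin,ss = C₀·f/(1−f) ≈ 36.723 × 0.1056/0.8944 ≈ 4.336 mcg/mL.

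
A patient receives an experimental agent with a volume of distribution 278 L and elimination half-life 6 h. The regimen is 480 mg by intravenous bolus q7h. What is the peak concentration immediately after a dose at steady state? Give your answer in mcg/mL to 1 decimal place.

τ/t½ = 7/6 ≈ 1.1667, so fraction remaining f = (1/2)^(7/6) ≈ 0.4454.
Accumulation ratio R = 1/(1 − f) ≈ 1/0.5546 ≈ 1.8031.
Each bolus raises the concentration by D/Vd = 480/278 ≈ 1.727 mcg/mL.
Cmax,ss = C₀/(1 − f) ≈ 1.727/0.5546 ≈ 3.114 mcg/mL.

3.1 mcg/mL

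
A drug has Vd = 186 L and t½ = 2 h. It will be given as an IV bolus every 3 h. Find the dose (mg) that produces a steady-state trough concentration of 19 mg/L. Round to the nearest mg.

τ/t½ = 3/2 ≈ 1.5, so f = (1/2)^(3/2) ≈ 0.353553.
Cmin,ss = (D/Vd)·f/(1−f), so D = Cmin,ss·Vd·(1−f)/f.
D = 19 × 186 × (1−f)/f ≈ 19 × 186 × 1.82843 ≈ 6461.67 mg.

6462 mg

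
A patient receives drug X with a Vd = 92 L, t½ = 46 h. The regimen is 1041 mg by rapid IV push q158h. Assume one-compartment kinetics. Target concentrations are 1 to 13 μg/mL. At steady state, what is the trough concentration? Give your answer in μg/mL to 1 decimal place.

k = ln2/t½ = ln2/46 ≈ 0.015068 h⁻¹; fraction remaining f = e^(−kτ) = e^(−0.015068×158) ≈ 0.0925.
Accumulation ratio R = 1/(1 − f) ≈ 1/0.9075 ≈ 1.1019.
Each bolus raises the concentration by D/Vd = 1041/92 ≈ 11.315 μg/mL.
Steady-state peak Cmax,ss = C₀·R ≈ 11.315 × 1.1019 ≈ 12.468 μg/mL.
One interval later, Cmin,ss = Cmax,ss·e^(−kτ) ≈ 12.468 × 0.0925 ≈ 1.153 μg/mL.
Trough 1.2 μg/mL vs MEC 1 μg/mL: adequate.

1.2 μg/mL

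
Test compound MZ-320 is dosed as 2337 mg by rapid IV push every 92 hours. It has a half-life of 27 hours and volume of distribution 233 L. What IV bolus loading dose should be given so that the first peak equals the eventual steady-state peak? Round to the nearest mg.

2580 mg

f = (1/2)^(92/27) ≈ 0.094247; accumulation ratio R = 1/(1−f) ≈ 1.10405.
Loading dose to hit Cmax,ss on first dose: D_load = D_maint·R ≈ 2337 × 1.10405 ≈ 2580.16 mg.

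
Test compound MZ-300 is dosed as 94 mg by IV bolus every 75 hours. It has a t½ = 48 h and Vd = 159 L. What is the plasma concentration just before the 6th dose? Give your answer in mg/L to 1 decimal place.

0.3 mg/L

f = (1/2)^(τ/t½) = (1/2)^(75/48) ≈ 0.3386.
C₀ = D/Vd = 94/159 ≈ 0.591 mg/L.
Before the 6th dose, 5 doses have been given. Superposition: Cmin = C₀·(f + f² + … + f^5).
≈ 0.591 × (0.3386 + 0.1146 + 0.0388 + 0.0131 + 0.0045) ≈ 0.591 × 0.5096 ≈ 0.301 mg/L.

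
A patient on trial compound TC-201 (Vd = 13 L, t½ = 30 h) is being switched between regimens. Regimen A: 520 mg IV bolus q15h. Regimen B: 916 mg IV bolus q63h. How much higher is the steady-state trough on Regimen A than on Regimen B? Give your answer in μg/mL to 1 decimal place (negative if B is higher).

Regimen A: f = (1/2)^(15/30) ≈ 0.7071; Cmin,ss = (520/13)·f/(1−f) ≈ 96.565 μg/mL.
Regimen B: f = (1/2)^(63/30) ≈ 0.2333; Cmin,ss = (916/13)·f/(1−f) ≈ 21.441 μg/mL.
Difference ≈ 96.565 − 21.441 ≈ 75.124 μg/mL.

75.1 μg/mL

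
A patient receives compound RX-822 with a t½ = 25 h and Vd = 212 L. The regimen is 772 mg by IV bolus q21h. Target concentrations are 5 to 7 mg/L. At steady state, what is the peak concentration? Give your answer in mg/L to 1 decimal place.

8.3 mg/L

Over one 21-h interval, 21/25 ≈ 0.84 half-lives elapse, leaving f ≈ 0.5586 of each dose.
Accumulation ratio R = 1/(1 − f) ≈ 1/0.4414 ≈ 2.2655.
Each bolus raises the concentration by D/Vd = 772/212 ≈ 3.642 mg/L.
Steady-state peak Cmax,ss = C₀·R ≈ 3.642 × 2.2655 ≈ 8.251 mg/L.
Peak 8.3 mg/L vs MTC 7 mg/L: exceeds toxic threshold.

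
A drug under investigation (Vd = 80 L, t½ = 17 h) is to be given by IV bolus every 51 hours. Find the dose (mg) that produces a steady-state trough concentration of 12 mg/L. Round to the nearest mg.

τ/t½ = 51/17 ≈ 3, so f = (1/2)^(51/17) ≈ 0.125000.
Cmin,ss = (D/Vd)·f/(1−f), so D = Cmin,ss·Vd·(1−f)/f.
D = 12 × 80 × (1−f)/f ≈ 12 × 80 × 7.00000 ≈ 6720.00 mg.

6720 mg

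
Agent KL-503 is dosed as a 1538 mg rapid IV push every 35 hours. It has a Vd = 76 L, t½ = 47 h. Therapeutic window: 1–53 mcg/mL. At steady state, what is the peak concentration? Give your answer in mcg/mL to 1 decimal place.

50.2 mcg/mL

k = ln2/t½ = ln2/47 ≈ 0.014748 h⁻¹; fraction remaining f = e^(−kτ) = e^(−0.014748×35) ≈ 0.5968.
At steady state, accumulation factor R = 1/(1 − e^(−kτ)) ≈ 2.4802.
Single-dose peak C₀ = D/Vd = 1538/76 ≈ 20.237 mcg/mL.
Steady-state peak Cmax,ss = C₀·R ≈ 20.237 × 2.4802 ≈ 50.192 mcg/mL.
Peak 50.2 mcg/mL vs MTC 53 mcg/mL: below toxic threshold.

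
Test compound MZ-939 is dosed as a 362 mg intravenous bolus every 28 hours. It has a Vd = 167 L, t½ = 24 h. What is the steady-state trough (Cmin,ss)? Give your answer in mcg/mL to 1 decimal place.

Over one 28-h interval, 28/24 ≈ 1.1667 half-lives elapse, leaving f ≈ 0.4454 of each dose.
Accumulation ratio R = 1/(1 − f) ≈ 1/0.5546 ≈ 1.8031.
Each bolus raises the concentration by D/Vd = 362/167 ≈ 2.168 mcg/mL.
Steady-state peak Cmax,ss = C₀·R ≈ 2.168 × 1.8031 ≈ 3.909 mcg/mL.
Steady-state trough Cmin,ss = Cmax,ss·f ≈ 3.909 × 0.4454 ≈ 1.741 mcg/mL.

1.7 mcg/mL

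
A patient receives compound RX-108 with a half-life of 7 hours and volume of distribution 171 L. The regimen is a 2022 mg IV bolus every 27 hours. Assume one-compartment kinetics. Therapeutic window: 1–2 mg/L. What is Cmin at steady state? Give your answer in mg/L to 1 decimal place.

0.9 mg/L

k = ln2/t½ = ln2/7 ≈ 0.099021 h⁻¹; fraction remaining f = e^(−kτ) = e^(−0.099021×27) ≈ 0.0690.
Accumulation ratio R = 1/(1 − f) ≈ 1/0.9310 ≈ 1.0741.
Single-dose peak C₀ = D/Vd = 2022/171 ≈ 11.825 mg/L.
Steady-state peak Cmax,ss = C₀·R ≈ 11.825 × 1.0741 ≈ 12.701 mg/L.
One interval later, Cmin,ss = Cmax,ss·e^(−kτ) ≈ 12.701 × 0.0690 ≈ 0.876 mg/L.
Trough 0.9 mg/L vs MEC 1 mg/L: subtherapeutic.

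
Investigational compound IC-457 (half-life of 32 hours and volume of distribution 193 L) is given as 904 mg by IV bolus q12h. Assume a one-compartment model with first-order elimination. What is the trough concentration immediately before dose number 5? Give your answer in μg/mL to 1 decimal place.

f = (1/2)^(τ/t½) = (1/2)^(12/32) ≈ 0.7711.
C₀ = D/Vd = 904/193 ≈ 4.684 μg/mL.
Before the 5th dose, 4 doses have been given. Superposition: Cmin = C₀·(f + f² + … + f^4).
≈ 4.684 × (0.7711 + 0.5946 + 0.4585 + 0.3535) ≈ 4.684 × 2.1777 ≈ 10.200 μg/mL.

10.2 μg/mL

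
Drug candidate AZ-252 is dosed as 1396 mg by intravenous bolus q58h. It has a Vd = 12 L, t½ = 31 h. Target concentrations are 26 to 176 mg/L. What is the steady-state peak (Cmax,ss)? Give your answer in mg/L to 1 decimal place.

160.1 mg/L

k = ln2/t½ = ln2/31 ≈ 0.022360 h⁻¹; fraction remaining f = e^(−kτ) = e^(−0.022360×58) ≈ 0.2734.
Accumulation ratio R = 1/(1 − f) ≈ 1/0.7266 ≈ 1.3763.
Each bolus raises the concentration by D/Vd = 1396/12 ≈ 116.333 mg/L.
Steady-state peak Cmax,ss = C₀·R ≈ 116.333 × 1.3763 ≈ 160.109 mg/L.
Peak 160.1 mg/L vs MTC 176 mg/L: below toxic threshold.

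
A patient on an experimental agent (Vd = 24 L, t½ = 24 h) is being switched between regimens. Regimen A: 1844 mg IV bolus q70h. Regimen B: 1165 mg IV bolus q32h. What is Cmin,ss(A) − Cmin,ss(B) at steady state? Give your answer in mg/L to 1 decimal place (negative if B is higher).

Regimen A: f = (1/2)^(70/24) ≈ 0.1324; Cmin,ss = (1844/24)·f/(1−f) ≈ 11.725 mg/L.
Regimen B: f = (1/2)^(32/24) ≈ 0.3969; Cmin,ss = (1165/24)·f/(1−f) ≈ 31.945 mg/L.
Difference ≈ 11.725 − 31.945 ≈ -20.220 mg/L.

-20.2 mg/L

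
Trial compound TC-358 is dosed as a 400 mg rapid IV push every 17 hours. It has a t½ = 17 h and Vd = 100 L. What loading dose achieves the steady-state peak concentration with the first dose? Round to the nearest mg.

f = (1/2)^(17/17) ≈ 0.500000; accumulation ratio R = 1/(1−f) ≈ 2.00000.
Loading dose to hit Cmax,ss on first dose: D_load = D_maint·R ≈ 400 × 2.00000 ≈ 800.00 mg.

800 mg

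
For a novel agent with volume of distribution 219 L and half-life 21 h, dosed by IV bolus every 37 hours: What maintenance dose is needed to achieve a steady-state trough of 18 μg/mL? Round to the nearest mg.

9427 mg

τ/t½ = 37/21 ≈ 1.7619, so f = (1/2)^(37/21) ≈ 0.294859.
Cmin,ss = (D/Vd)·f/(1−f), so D = Cmin,ss·Vd·(1−f)/f.
D = 18 × 219 × (1−f)/f ≈ 18 × 219 × 2.39145 ≈ 9427.10 mg.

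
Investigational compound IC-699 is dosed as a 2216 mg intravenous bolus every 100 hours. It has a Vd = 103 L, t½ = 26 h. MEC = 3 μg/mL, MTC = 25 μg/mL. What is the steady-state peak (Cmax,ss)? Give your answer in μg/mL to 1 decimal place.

23.1 μg/mL

Over one 100-h interval, 100/26 ≈ 3.8462 half-lives elapse, leaving f ≈ 0.0695 of each dose.
Accumulation ratio R = 1/(1 − f) ≈ 1/0.9305 ≈ 1.0747.
Each bolus raises the concentration by D/Vd = 2216/103 ≈ 21.515 μg/mL.
Steady-state peak Cmax,ss = C₀·R ≈ 21.515 × 1.0747 ≈ 23.122 μg/mL.
Peak 23.1 μg/mL vs MTC 25 μg/mL: below toxic threshold.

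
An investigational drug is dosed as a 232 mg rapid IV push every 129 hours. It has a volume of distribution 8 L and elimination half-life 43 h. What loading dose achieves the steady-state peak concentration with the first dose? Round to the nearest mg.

f = (1/2)^(129/43) ≈ 0.125000; accumulation ratio R = 1/(1−f) ≈ 1.14286.
Loading dose to hit Cmax,ss on first dose: D_load = D_maint·R ≈ 232 × 1.14286 ≈ 265.14 mg.

265 mg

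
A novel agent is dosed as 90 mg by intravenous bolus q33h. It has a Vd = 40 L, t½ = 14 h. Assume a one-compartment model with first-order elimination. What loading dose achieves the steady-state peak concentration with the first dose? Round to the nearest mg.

112 mg

f = (1/2)^(33/14) ≈ 0.195177; accumulation ratio R = 1/(1−f) ≈ 1.24251.
Loading dose to hit Cmax,ss on first dose: D_load = D_maint·R ≈ 90 × 1.24251 ≈ 111.83 mg.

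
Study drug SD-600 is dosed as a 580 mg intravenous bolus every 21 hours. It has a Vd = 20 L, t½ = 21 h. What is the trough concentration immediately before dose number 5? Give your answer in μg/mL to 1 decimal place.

27.2 μg/mL

f = (1/2)^(τ/t½) = (1/2)^(21/21) ≈ 0.5000.
C₀ = D/Vd = 580/20 ≈ 29.000 μg/mL.
Before the 5th dose, 4 doses have been given. Superposition: Cmin = C₀·(f + f² + … + f^4).
≈ 29.000 × (0.5000 + 0.2500 + 0.1250 + 0.0625) ≈ 29.000 × 0.9375 ≈ 27.188 μg/mL.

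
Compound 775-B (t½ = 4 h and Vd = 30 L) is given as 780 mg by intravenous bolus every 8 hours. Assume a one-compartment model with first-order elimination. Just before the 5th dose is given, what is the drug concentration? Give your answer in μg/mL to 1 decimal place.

f = (1/2)^(τ/t½) = (1/2)^(8/4) ≈ 0.2500.
C₀ = D/Vd = 780/30 ≈ 26.000 μg/mL.
Before the 5th dose, 4 doses have been given. Superposition: Cmin = C₀·(f + f² + … + f^4).
≈ 26.000 × (0.2500 + 0.0625 + 0.0156 + 0.0039) ≈ 26.000 × 0.3320 ≈ 8.632 μg/mL.

8.6 μg/mL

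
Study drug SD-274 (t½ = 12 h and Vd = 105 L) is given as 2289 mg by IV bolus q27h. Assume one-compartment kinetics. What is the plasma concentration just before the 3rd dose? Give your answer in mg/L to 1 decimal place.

5.5 mg/L

f = (1/2)^(τ/t½) = (1/2)^(27/12) ≈ 0.2102.
C₀ = D/Vd = 2289/105 ≈ 21.800 mg/L.
Before the 3rd dose, 2 doses have been given. Superposition: Cmin = C₀·(f + f²).
≈ 21.800 × (0.2102 + 0.0442) ≈ 21.800 × 0.2544 ≈ 5.546 mg/L.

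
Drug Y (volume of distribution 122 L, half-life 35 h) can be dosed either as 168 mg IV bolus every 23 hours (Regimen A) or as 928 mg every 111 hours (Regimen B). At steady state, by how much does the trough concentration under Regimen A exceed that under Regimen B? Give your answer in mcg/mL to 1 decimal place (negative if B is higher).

1.4 mcg/mL

Regimen A: f = (1/2)^(23/35) ≈ 0.6341; Cmin,ss = (168/122)·f/(1−f) ≈ 2.386 mcg/mL.
Regimen B: f = (1/2)^(111/35) ≈ 0.1110; Cmin,ss = (928/122)·f/(1−f) ≈ 0.950 mcg/mL.
Difference ≈ 2.386 − 0.950 ≈ 1.436 mcg/mL.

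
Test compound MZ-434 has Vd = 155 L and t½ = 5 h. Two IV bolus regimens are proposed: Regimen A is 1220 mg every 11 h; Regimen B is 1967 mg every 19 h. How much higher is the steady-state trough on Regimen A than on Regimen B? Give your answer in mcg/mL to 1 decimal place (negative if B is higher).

Regimen A: f = (1/2)^(11/5) ≈ 0.2176; Cmin,ss = (1220/155)·f/(1−f) ≈ 2.189 mcg/mL.
Regimen B: f = (1/2)^(19/5) ≈ 0.0718; Cmin,ss = (1967/155)·f/(1−f) ≈ 0.982 mcg/mL.
Difference ≈ 2.189 − 0.982 ≈ 1.207 mcg/mL.

1.2 mcg/mL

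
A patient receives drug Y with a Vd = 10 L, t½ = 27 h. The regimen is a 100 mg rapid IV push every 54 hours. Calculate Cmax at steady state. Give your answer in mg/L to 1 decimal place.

13.3 mg/L

The dosing interval is 2 half-lives, so f = 2^(−2) = 0.25.
At steady state, R = 1/(1 − 0.25) = 4/3.
Single-dose peak C₀ = D/Vd = 100/10 = 10 mg/L.
Steady-state peak Cmax,ss = C₀·R = 10 × 4/3 ≈ 13.333 mg/L.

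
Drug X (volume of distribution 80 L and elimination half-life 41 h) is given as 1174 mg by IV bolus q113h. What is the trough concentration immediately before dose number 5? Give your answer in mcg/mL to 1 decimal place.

f = (1/2)^(τ/t½) = (1/2)^(113/41) ≈ 0.1480.
C₀ = D/Vd = 1174/80 ≈ 14.675 mcg/mL.
Before the 5th dose, 4 doses have been given. Superposition: Cmin = C₀·(f + f² + … + f^4).
≈ 14.675 × (0.1480 + 0.0219 + 0.0032 + 0.0005) ≈ 14.675 × 0.1736 ≈ 2.548 mcg/mL.

2.5 mcg/mL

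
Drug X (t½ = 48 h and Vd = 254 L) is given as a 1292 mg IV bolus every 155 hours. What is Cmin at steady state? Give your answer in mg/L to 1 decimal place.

0.6 mg/L

k = ln2/t½ = ln2/48 ≈ 0.014441 h⁻¹; fraction remaining f = e^(−kτ) = e^(−0.014441×155) ≈ 0.1066.
Each bolus raises the concentration by D/Vd = 1292/254 ≈ 5.087 mg/L.
Steady-state trough Cmin,ss = C₀·f/(1−f) ≈ 5.087 × 0.1066/0.8934 ≈ 0.607 mg/L.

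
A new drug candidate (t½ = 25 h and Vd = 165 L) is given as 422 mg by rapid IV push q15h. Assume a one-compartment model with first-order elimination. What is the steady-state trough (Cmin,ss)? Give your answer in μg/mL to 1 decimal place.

Over one 15-h interval, 15/25 ≈ 0.6 half-lives elapse, leaving f ≈ 0.6598 of each dose.
Each bolus raises the concentration by D/Vd = 422/165 ≈ 2.558 μg/mL.
Steady-state trough Cmin,ss = C₀·f/(1−f) ≈ 2.558 × 0.6598/0.3402 ≈ 4.961 μg/mL.

5.0 μg/mL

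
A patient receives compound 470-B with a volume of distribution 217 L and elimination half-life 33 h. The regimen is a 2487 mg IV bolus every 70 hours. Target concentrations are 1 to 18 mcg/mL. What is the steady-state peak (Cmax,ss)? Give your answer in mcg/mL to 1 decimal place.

τ/t½ = 70/33 ≈ 2.1212, so fraction remaining f = (1/2)^(70/33) ≈ 0.2299.
Accumulation ratio R = 1/(1 − f) ≈ 1/0.7701 ≈ 1.2985.
Each bolus raises the concentration by D/Vd = 2487/217 ≈ 11.461 mcg/mL.
Cmax,ss = C₀/(1 − f) ≈ 11.461/0.7701 ≈ 14.882 mcg/mL.
Peak 14.9 mcg/mL vs MTC 18 mcg/mL: below toxic threshold.

14.9 mcg/mL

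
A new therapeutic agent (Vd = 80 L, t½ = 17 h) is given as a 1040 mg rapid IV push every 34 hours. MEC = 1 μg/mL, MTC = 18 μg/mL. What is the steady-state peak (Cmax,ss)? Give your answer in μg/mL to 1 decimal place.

The dosing interval is 2 half-lives, so f = 2^(−2) = 0.25.
Accumulation ratio R = 1/(1 − f) = 1/0.75 = 4/3.
Single-dose peak C₀ = D/Vd = 1040/80 = 13 μg/mL.
Steady-state peak Cmax,ss = C₀·R = 13 × 4/3 ≈ 17.333 μg/mL.
Peak 17.3 μg/mL vs MTC 18 μg/mL: below toxic threshold.

17.3 μg/mL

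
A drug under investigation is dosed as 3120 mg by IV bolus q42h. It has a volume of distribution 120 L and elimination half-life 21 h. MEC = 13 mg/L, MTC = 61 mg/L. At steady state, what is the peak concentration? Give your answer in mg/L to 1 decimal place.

34.7 mg/L

The dosing interval is 2 half-lives, so f = 2^(−2) = 0.25.
Accumulation ratio R = 1/(1 − f) = 1/0.75 = 4/3.
Single-dose peak C₀ = D/Vd = 3120/120 = 26 mg/L.
Steady-state peak Cmax,ss = C₀·R = 26 × 4/3 ≈ 34.667 mg/L.
Peak 34.7 mg/L vs MTC 61 mg/L: below toxic threshold.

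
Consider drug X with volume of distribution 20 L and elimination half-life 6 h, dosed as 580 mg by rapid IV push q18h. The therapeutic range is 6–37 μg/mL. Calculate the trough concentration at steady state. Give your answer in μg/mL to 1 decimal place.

4.1 μg/mL

The dosing interval is 3 half-lives, so f = 2^(−3) = 0.125.
At steady state, R = 1/(1 − 0.125) = 8/7.
Single-dose peak C₀ = D/Vd = 580/20 = 29 μg/mL.
Steady-state peak Cmax,ss = C₀·R = 29 × 8/7 ≈ 33.143 μg/mL.
Steady-state trough Cmin,ss = Cmax,ss·f ≈ 33.143 × 0.125 ≈ 4.143 μg/mL.
Trough 4.1 μg/mL vs MEC 6 μg/mL: subtherapeutic.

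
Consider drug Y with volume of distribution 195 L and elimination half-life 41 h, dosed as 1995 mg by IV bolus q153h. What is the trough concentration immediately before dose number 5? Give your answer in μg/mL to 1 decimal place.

f = (1/2)^(τ/t½) = (1/2)^(153/41) ≈ 0.0753.
C₀ = D/Vd = 1995/195 ≈ 10.231 μg/mL.
Before the 5th dose, 4 doses have been given. Superposition: Cmin = C₀·(f + f² + … + f^4).
≈ 10.231 × (0.0753 + 0.0057 + 0.0004 + 0.0000) ≈ 10.231 × 0.0814 ≈ 0.833 μg/mL.

0.8 μg/mL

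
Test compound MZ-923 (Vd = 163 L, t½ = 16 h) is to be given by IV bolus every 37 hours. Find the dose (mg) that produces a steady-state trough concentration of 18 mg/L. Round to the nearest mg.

τ/t½ = 37/16 ≈ 2.3125, so f = (1/2)^(37/16) ≈ 0.201311.
Cmin,ss = (D/Vd)·f/(1−f), so D = Cmin,ss·Vd·(1−f)/f.
D = 18 × 163 × (1−f)/f ≈ 18 × 163 × 3.96744 ≈ 11640.47 mg.

11640 mg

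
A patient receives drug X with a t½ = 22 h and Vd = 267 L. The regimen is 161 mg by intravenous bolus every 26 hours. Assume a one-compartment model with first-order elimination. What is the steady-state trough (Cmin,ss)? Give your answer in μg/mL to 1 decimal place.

0.5 μg/mL

τ/t½ = 26/22 ≈ 1.1818, so fraction remaining f = (1/2)^(26/22) ≈ 0.4408.
At steady state, accumulation factor R = 1/(1 − e^(−kτ)) ≈ 1.7883.
Each bolus raises the concentration by D/Vd = 161/267 ≈ 0.603 μg/mL.
Cmax,ss = C₀/(1 − f) ≈ 0.603/0.5592 ≈ 1.078 μg/mL.
Steady-state trough Cmin,ss = Cmax,ss·f ≈ 1.078 × 0.4408 ≈ 0.475 μg/mL.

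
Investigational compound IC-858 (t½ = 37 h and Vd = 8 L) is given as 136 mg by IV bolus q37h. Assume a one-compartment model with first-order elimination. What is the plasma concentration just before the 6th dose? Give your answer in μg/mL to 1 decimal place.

16.5 μg/mL

f = (1/2)^(τ/t½) = (1/2)^(37/37) ≈ 0.5000.
C₀ = D/Vd = 136/8 ≈ 17.000 μg/mL.
Before the 6th dose, 5 doses have been given. Superposition: Cmin = C₀·(f + f² + … + f^5).
≈ 17.000 × (0.5000 + 0.2500 + 0.1250 + 0.0625 + 0.0313) ≈ 17.000 × 0.9688 ≈ 16.470 μg/mL.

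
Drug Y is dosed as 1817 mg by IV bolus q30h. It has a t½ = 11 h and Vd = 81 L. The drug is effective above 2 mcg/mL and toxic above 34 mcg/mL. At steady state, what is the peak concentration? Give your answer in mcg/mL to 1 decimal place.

26.4 mcg/mL

Over one 30-h interval, 30/11 ≈ 2.7273 half-lives elapse, leaving f ≈ 0.1510 of each dose.
At steady state, accumulation factor R = 1/(1 − e^(−kτ)) ≈ 1.1779.
Single-dose peak C₀ = D/Vd = 1817/81 ≈ 22.432 mcg/mL.
Steady-state peak Cmax,ss = C₀·R ≈ 22.432 × 1.1779 ≈ 26.423 mcg/mL.
Peak 26.4 mcg/mL vs MTC 34 mcg/mL: below toxic threshold.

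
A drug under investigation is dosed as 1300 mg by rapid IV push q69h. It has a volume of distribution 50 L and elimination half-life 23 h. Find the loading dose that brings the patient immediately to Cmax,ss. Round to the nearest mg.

1486 mg

f = (1/2)^(69/23) ≈ 0.125000; accumulation ratio R = 1/(1−f) ≈ 1.14286.
Loading dose to hit Cmax,ss on first dose: D_load = D_maint·R ≈ 1300 × 1.14286 ≈ 1485.72 mg.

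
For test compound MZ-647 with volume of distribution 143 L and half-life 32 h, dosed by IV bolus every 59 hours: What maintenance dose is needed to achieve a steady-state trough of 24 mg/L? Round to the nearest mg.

8887 mg

τ/t½ = 59/32 ≈ 1.8438, so f = (1/2)^(59/32) ≈ 0.278597.
Cmin,ss = (D/Vd)·f/(1−f), so D = Cmin,ss·Vd·(1−f)/f.
D = 24 × 143 × (1−f)/f ≈ 24 × 143 × 2.58941 ≈ 8886.86 mg.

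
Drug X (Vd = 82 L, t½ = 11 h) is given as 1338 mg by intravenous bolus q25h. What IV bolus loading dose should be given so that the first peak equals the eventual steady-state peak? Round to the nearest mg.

1687 mg

f = (1/2)^(25/11) ≈ 0.206938; accumulation ratio R = 1/(1−f) ≈ 1.26094.
Loading dose to hit Cmax,ss on first dose: D_load = D_maint·R ≈ 1338 × 1.26094 ≈ 1687.14 mg.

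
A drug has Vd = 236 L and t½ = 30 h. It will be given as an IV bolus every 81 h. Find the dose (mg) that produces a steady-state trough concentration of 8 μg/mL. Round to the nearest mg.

10380 mg

τ/t½ = 81/30 ≈ 2.7, so f = (1/2)^(81/30) ≈ 0.153893.
Cmin,ss = (D/Vd)·f/(1−f), so D = Cmin,ss·Vd·(1−f)/f.
D = 8 × 236 × (1−f)/f ≈ 8 × 236 × 5.49802 ≈ 10380.26 mg.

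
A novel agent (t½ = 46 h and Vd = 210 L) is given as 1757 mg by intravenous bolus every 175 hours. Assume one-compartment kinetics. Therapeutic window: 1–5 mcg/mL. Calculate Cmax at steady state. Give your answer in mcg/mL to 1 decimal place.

τ/t½ = 175/46 ≈ 3.8043, so fraction remaining f = (1/2)^(175/46) ≈ 0.0716.
At steady state, accumulation factor R = 1/(1 − e^(−kτ)) ≈ 1.0771.
Single-dose peak C₀ = D/Vd = 1757/210 ≈ 8.367 mcg/mL.
Cmax,ss = C₀/(1 − f) ≈ 8.367/0.9284 ≈ 9.012 mcg/mL.
Peak 9.0 mcg/mL vs MTC 5 mcg/mL: exceeds toxic threshold.

9.0 mcg/mL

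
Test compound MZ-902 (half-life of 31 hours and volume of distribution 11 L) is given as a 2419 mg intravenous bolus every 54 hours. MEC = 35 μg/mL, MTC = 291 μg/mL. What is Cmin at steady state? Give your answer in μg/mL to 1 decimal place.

k = ln2/t½ = ln2/31 ≈ 0.022360 h⁻¹; fraction remaining f = e^(−kτ) = e^(−0.022360×54) ≈ 0.2990.
Accumulation ratio R = 1/(1 − f) ≈ 1/0.7010 ≈ 1.4265.
Each bolus raises the concentration by D/Vd = 2419/11 ≈ 219.909 μg/mL.
Steady-state peak Cmax,ss = C₀·R ≈ 219.909 × 1.4265 ≈ 313.700 μg/mL.
Steady-state trough Cmin,ss = Cmax,ss·f ≈ 313.700 × 0.2990 ≈ 93.796 μg/mL.
Trough 93.8 μg/mL vs MEC 35 μg/mL: adequate.

93.8 μg/mL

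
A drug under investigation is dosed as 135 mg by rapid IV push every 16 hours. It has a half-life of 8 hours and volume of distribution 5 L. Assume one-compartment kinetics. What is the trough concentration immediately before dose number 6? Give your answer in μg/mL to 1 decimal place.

9.0 μg/mL

f = (1/2)^(τ/t½) = (1/2)^(16/8) ≈ 0.2500.
C₀ = D/Vd = 135/5 ≈ 27.000 μg/mL.
Before the 6th dose, 5 doses have been given. Superposition: Cmin = C₀·(f + f² + … + f^5).
≈ 27.000 × (0.2500 + 0.0625 + 0.0156 + 0.0039 + 0.0010) ≈ 27.000 × 0.3330 ≈ 8.991 μg/mL.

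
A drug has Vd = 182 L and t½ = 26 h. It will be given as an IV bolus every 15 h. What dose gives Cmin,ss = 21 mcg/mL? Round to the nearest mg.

τ/t½ = 15/26 ≈ 0.57692, so f = (1/2)^(15/26) ≈ 0.670392.
Cmin,ss = (D/Vd)·f/(1−f), so D = Cmin,ss·Vd·(1−f)/f.
D = 21 × 182 × (1−f)/f ≈ 21 × 182 × 0.49166 ≈ 1879.12 mg.

1879 mg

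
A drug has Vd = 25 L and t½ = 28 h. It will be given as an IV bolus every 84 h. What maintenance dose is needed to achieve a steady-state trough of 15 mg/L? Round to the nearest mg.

τ/t½ = 84/28 ≈ 3, so f = (1/2)^(84/28) ≈ 0.125000.
Cmin,ss = (D/Vd)·f/(1−f), so D = Cmin,ss·Vd·(1−f)/f.
D = 15 × 25 × (1−f)/f ≈ 15 × 25 × 7.00000 ≈ 2625.00 mg.

2625 mg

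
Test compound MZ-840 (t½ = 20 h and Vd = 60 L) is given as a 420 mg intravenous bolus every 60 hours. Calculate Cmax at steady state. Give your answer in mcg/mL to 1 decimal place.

τ = 60 h = 3 half-lives, so f = (1/2)^3 = 0.125.
At steady state, R = 1/(1 − 0.125) = 8/7.
Single-dose peak C₀ = D/Vd = 420/60 = 7 mcg/mL.
Steady-state peak Cmax,ss = C₀·R = 7 × 8/7 ≈ 8.000 mcg/mL.

8.0 mcg/mL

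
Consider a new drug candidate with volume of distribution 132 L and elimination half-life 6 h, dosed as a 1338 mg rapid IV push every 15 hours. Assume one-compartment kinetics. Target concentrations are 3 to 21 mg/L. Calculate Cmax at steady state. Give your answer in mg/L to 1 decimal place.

12.3 mg/L

Over one 15-h interval, 15/6 ≈ 2.5 half-lives elapse, leaving f ≈ 0.1768 of each dose.
At steady state, accumulation factor R = 1/(1 − e^(−kτ)) ≈ 1.2148.
Single-dose peak C₀ = D/Vd = 1338/132 ≈ 10.136 mg/L.
Steady-state peak Cmax,ss = C₀·R ≈ 10.136 × 1.2148 ≈ 12.313 mg/L.
Peak 12.3 mg/L vs MTC 21 mg/L: below toxic threshold.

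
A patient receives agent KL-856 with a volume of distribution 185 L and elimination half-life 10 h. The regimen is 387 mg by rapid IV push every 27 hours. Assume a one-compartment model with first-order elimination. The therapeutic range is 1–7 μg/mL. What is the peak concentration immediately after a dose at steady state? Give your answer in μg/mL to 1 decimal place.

k = ln2/t½ = ln2/10 ≈ 0.069315 h⁻¹; fraction remaining f = e^(−kτ) = e^(−0.069315×27) ≈ 0.1539.
Accumulation ratio R = 1/(1 − f) ≈ 1/0.8461 ≈ 1.1819.
Single-dose peak C₀ = D/Vd = 387/185 ≈ 2.092 μg/mL.
Steady-state peak Cmax,ss = C₀·R ≈ 2.092 × 1.1819 ≈ 2.473 μg/mL.
Peak 2.5 μg/mL vs MTC 7 μg/mL: below toxic threshold.

2.5 μg/mL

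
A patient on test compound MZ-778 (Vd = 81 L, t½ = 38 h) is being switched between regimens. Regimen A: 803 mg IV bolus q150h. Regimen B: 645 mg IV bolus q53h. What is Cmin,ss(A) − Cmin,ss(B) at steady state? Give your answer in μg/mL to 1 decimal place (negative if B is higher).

-4.2 μg/mL

Regimen A: f = (1/2)^(150/38) ≈ 0.0648; Cmin,ss = (803/81)·f/(1−f) ≈ 0.687 μg/mL.
Regimen B: f = (1/2)^(53/38) ≈ 0.3803; Cmin,ss = (645/81)·f/(1−f) ≈ 4.887 μg/mL.
Difference ≈ 0.687 − 4.887 ≈ -4.200 μg/mL.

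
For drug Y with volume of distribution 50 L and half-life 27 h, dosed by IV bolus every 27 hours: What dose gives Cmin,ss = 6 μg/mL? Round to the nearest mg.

τ/t½ = 27/27 ≈ 1, so f = (1/2)^(27/27) ≈ 0.500000.
Cmin,ss = (D/Vd)·f/(1−f), so D = Cmin,ss·Vd·(1−f)/f.
D = 6 × 50 × (1−f)/f ≈ 6 × 50 × 1.00000 ≈ 300.00 mg.

300 mg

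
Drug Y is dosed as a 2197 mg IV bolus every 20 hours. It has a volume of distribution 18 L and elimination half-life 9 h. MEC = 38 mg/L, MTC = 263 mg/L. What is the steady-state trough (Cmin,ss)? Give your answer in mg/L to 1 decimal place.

k = ln2/t½ = ln2/9 ≈ 0.077016 h⁻¹; fraction remaining f = e^(−kτ) = e^(−0.077016×20) ≈ 0.2143.
Accumulation ratio R = 1/(1 − f) ≈ 1/0.7857 ≈ 1.2728.
Each bolus raises the concentration by D/Vd = 2197/18 ≈ 122.056 mg/L.
Steady-state peak Cmax,ss = C₀·R ≈ 122.056 × 1.2728 ≈ 155.353 mg/L.
Steady-state trough Cmin,ss = Cmax,ss·f ≈ 155.353 × 0.2143 ≈ 33.292 mg/L.
Trough 33.3 mg/L vs MEC 38 mg/L: subtherapeutic.

33.3 mg/L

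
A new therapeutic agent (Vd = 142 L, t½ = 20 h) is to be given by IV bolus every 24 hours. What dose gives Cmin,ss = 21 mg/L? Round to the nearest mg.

3869 mg

τ/t½ = 24/20 ≈ 1.2, so f = (1/2)^(24/20) ≈ 0.435275.
Cmin,ss = (D/Vd)·f/(1−f), so D = Cmin,ss·Vd·(1−f)/f.
D = 21 × 142 × (1−f)/f ≈ 21 × 142 × 1.29740 ≈ 3868.85 mg.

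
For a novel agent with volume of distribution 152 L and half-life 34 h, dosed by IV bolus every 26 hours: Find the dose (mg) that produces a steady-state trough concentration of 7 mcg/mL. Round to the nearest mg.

τ/t½ = 26/34 ≈ 0.76471, so f = (1/2)^(26/34) ≈ 0.588573.
Cmin,ss = (D/Vd)·f/(1−f), so D = Cmin,ss·Vd·(1−f)/f.
D = 7 × 152 × (1−f)/f ≈ 7 × 152 × 0.69902 ≈ 743.76 mg.

744 mg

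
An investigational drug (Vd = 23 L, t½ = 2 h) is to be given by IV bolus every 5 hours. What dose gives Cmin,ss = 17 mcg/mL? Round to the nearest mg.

τ/t½ = 5/2 ≈ 2.5, so f = (1/2)^(5/2) ≈ 0.176777.
Cmin,ss = (D/Vd)·f/(1−f), so D = Cmin,ss·Vd·(1−f)/f.
D = 17 × 23 × (1−f)/f ≈ 17 × 23 × 4.65684 ≈ 1820.82 mg.

1821 mg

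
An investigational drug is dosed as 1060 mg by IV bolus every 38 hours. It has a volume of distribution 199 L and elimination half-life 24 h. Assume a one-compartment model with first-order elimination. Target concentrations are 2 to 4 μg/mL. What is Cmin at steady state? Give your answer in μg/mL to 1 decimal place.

2.7 μg/mL

k = ln2/t½ = ln2/24 ≈ 0.028881 h⁻¹; fraction remaining f = e^(−kτ) = e^(−0.028881×38) ≈ 0.3337.
Each bolus raises the concentration by D/Vd = 1060/199 ≈ 5.327 μg/mL.
Steady-state trough Cmin,ss = C₀·f/(1−f) ≈ 5.327 × 0.3337/0.6663 ≈ 2.668 μg/mL.
Trough 2.7 μg/mL vs MEC 2 μg/mL: adequate.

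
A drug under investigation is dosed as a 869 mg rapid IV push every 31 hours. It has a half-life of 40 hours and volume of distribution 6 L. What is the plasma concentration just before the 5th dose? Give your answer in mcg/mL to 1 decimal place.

f = (1/2)^(τ/t½) = (1/2)^(31/40) ≈ 0.5844.
C₀ = D/Vd = 869/6 ≈ 144.833 mcg/mL.
Before the 5th dose, 4 doses have been given. Superposition: Cmin = C₀·(f + f² + … + f^4).
≈ 144.833 × (0.5844 + 0.3415 + 0.1996 + 0.1166) ≈ 144.833 × 1.2421 ≈ 179.897 mcg/mL.

179.9 mcg/mL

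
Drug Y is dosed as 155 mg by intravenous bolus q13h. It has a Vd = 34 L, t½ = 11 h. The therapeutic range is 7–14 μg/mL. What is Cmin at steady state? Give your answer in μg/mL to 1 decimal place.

3.6 μg/mL

τ/t½ = 13/11 ≈ 1.1818, so fraction remaining f = (1/2)^(13/11) ≈ 0.4408.
Single-dose peak C₀ = D/Vd = 155/34 ≈ 4.559 μg/mL.
Steady-state trough Cmin,ss = C₀·f/(1−f) ≈ 4.559 × 0.4408/0.5592 ≈ 3.594 μg/mL.
Trough 3.6 μg/mL vs MEC 7 μg/mL: subtherapeutic.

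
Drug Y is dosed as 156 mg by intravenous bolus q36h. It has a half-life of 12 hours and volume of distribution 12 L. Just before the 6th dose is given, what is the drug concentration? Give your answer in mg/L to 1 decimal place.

f = (1/2)^(τ/t½) = (1/2)^(36/12) ≈ 0.1250.
C₀ = D/Vd = 156/12 ≈ 13.000 mg/L.
Before the 6th dose, 5 doses have been given. Superposition: Cmin = C₀·(f + f² + … + f^5).
≈ 13.000 × (0.1250 + 0.0156 + 0.0020 + 0.0002 + 0.0000) ≈ 13.000 × 0.1428 ≈ 1.856 mg/L.

1.9 mg/L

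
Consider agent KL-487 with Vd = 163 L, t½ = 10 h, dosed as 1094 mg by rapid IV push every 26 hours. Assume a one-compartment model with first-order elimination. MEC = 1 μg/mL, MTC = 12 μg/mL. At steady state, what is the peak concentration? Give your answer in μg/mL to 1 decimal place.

8.0 μg/mL

Over one 26-h interval, 26/10 ≈ 2.6 half-lives elapse, leaving f ≈ 0.1649 of each dose.
At steady state, accumulation factor R = 1/(1 − e^(−kτ)) ≈ 1.1975.
Single-dose peak C₀ = D/Vd = 1094/163 ≈ 6.712 μg/mL.
Steady-state peak Cmax,ss = C₀·R ≈ 6.712 × 1.1975 ≈ 8.038 μg/mL.
Peak 8.0 μg/mL vs MTC 12 μg/mL: below toxic threshold.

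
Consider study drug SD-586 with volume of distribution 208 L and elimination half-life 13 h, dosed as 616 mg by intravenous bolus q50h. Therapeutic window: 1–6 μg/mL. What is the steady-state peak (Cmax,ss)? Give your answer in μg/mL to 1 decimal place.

k = ln2/t½ = ln2/13 ≈ 0.053319 h⁻¹; fraction remaining f = e^(−kτ) = e^(−0.053319×50) ≈ 0.0695.
Accumulation ratio R = 1/(1 − f) ≈ 1/0.9305 ≈ 1.0747.
Each bolus raises the concentration by D/Vd = 616/208 ≈ 2.962 μg/mL.
Steady-state peak Cmax,ss = C₀·R ≈ 2.962 × 1.0747 ≈ 3.183 μg/mL.
Peak 3.2 μg/mL vs MTC 6 μg/mL: below toxic threshold.

3.2 μg/mL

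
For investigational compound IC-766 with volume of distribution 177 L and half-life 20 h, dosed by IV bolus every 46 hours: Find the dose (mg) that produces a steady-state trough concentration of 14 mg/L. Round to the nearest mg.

9725 mg

τ/t½ = 46/20 ≈ 2.3, so f = (1/2)^(46/20) ≈ 0.203063.
Cmin,ss = (D/Vd)·f/(1−f), so D = Cmin,ss·Vd·(1−f)/f.
D = 14 × 177 × (1−f)/f ≈ 14 × 177 × 3.92458 ≈ 9725.11 mg.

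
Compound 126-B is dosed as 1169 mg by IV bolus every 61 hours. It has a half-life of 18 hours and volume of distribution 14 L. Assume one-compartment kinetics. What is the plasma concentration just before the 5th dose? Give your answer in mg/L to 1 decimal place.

8.8 mg/L

f = (1/2)^(τ/t½) = (1/2)^(61/18) ≈ 0.0955.
C₀ = D/Vd = 1169/14 ≈ 83.500 mg/L.
Before the 5th dose, 4 doses have been given. Superposition: Cmin = C₀·(f + f² + … + f^4).
≈ 83.500 × (0.0955 + 0.0091 + 0.0009 + 0.0001) ≈ 83.500 × 0.1056 ≈ 8.818 mg/L.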